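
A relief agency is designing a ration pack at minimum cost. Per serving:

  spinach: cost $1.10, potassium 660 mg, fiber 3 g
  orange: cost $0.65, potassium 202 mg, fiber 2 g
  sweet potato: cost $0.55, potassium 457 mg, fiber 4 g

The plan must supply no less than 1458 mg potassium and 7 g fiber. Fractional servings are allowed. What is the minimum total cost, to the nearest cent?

$1.75

A basic optimal solution has at most two foods positive. Try each food alone and each pair with both targets met exactly.
spinach only: max(1458/660, 7/3) = 2.333 servings → $2.57.
orange only: max(1458/202, 7/2) = 7.218 servings → $4.69.
sweet potato only: max(1458/457, 7/4) = 3.19 servings → $1.75.
spinach + orange with both tight: 2.104 servings and 0.3445 servings → $2.54.
spinach + sweet potato with both tight: 2.075 servings and 0.1939 servings → $2.39.
orange + sweet potato: the both-tight solution has a negative serving — not a feasible corner.
The minimum over all feasible corners is $1.75.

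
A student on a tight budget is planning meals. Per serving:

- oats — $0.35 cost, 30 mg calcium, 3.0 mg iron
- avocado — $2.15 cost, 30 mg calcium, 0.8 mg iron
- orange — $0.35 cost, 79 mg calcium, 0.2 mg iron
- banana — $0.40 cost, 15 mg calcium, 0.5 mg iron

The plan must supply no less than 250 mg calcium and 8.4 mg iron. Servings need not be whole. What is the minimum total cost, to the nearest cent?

$1.68

With two linear requirements the optimum uses one or two foods; enumerate the corners.
oats only: max(250/30, 8.4/3.0) = 8.333 servings → $2.92.
avocado only: max(250/30, 8.4/0.8) = 10.5 servings → $22.57.
orange only: max(250/79, 8.4/0.2) = 42 servings → $14.70.
banana only: max(250/15, 8.4/0.5) = 16.8 servings → $6.72.
oats + avocado with both tight: 0.7879 servings and 7.545 servings → $16.50.
oats + orange with both tight: 2.656 servings and 2.156 servings → $1.68.
oats + banana with both tight: 0.03333 servings and 16.6 servings → $6.65.
avocado + orange: intersection lies outside the first quadrant.
avocado + banana with both targets exact would need a negative amount; discard.
orange + banana: intersection lies outside the first quadrant.
Cheapest feasible corner: $1.68.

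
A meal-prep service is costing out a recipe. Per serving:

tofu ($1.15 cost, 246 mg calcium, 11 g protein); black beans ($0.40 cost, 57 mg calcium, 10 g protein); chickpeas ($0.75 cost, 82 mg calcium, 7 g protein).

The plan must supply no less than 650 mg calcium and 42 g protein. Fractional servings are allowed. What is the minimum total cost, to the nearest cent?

$3.27

Minimising a linear cost over {calcium ≥ 650, protein ≥ 42, servings ≥ 0} — the optimum is at a vertex, using one or two foods.
tofu only: max(650/246, 42/11) = 3.818 servings → $4.39.
black beans only: max(650/57, 42/10) = 11.4 servings → $4.56.
chickpeas only: max(650/82, 42/7) = 7.927 servings → $5.95.
tofu + black beans with both tight: 2.24 servings and 1.736 servings → $3.27.
tofu + chickpeas with both tight: 1.349 servings and 3.88 servings → $4.46.
black beans + chickpeas with both targets exact would need a negative amount; discard.
The minimum over all feasible corners is $3.27.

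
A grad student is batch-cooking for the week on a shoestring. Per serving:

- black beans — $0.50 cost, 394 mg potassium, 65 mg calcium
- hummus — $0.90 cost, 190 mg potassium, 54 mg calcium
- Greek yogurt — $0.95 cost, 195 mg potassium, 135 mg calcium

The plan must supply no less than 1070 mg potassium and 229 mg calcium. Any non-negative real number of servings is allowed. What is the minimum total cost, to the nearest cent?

$1.72

With two linear requirements the optimum uses one or two foods; enumerate the corners.
black beans only: max(1070/394, 229/65) = 3.523 servings → $1.76.
hummus only: max(1070/190, 229/54) = 5.632 servings → $5.07.
Greek yogurt only: max(1070/195, 229/135) = 5.487 servings → $5.21.
black beans + hummus with both tight: 1.599 servings and 2.316 servings → $2.88.
black beans + Greek yogurt with both tight: 2.463 servings and 0.5103 servings → $1.72.
hummus + Greek yogurt with both targets exact would need a negative amount; discard.
Cheapest feasible corner: $1.72.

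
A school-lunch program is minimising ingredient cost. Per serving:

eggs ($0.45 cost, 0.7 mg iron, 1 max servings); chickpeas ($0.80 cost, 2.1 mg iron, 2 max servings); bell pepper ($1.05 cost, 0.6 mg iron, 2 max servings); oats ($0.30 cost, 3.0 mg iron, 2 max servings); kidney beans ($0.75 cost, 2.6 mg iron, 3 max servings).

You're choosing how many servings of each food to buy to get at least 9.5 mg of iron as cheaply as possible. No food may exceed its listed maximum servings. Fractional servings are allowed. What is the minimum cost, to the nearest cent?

$1.61

Cost per mg of iron: oats $0.1000, kidney beans $0.2885, chickpeas $0.3810, eggs $0.6429, bell pepper $1.7500.
Take 2 servings of oats: +6.0 mg iron for $0.60 (total $0.60, still need 3.5 mg).
Take 1.346 servings of kidney beans: +3.5 mg iron for $1.01 (total $1.61, still need 0.0 mg).
Greedy by cheapest-per-mg is optimal for a single linear constraint, so the minimum cost is $1.61.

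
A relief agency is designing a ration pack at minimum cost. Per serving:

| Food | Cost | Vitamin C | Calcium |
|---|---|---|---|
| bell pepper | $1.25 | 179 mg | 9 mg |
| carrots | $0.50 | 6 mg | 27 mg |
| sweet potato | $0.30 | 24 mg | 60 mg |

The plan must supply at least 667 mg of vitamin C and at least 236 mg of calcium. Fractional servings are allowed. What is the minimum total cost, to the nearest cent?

bell pepper only: max(667/179, 236/9) = 26.22 servings → $32.78.
carrots only: max(667/6, 236/27) = 111.2 servings → $55.58.
sweet potato only: max(667/24, 236/60) = 27.79 servings → $8.34.
bell pepper + carrots with both tight: 3.472 servings and 7.583 servings → $8.13.
bell pepper + sweet potato with both tight: 3.265 servings and 3.444 servings → $5.11.
carrots + sweet potato with both targets exact would need a negative amount; discard.
Cheapest feasible corner: $5.11.

$5.11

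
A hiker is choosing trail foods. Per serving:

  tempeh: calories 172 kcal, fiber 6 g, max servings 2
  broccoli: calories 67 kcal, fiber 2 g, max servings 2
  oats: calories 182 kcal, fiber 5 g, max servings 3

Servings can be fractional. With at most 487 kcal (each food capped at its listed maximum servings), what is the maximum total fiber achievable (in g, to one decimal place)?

Fiber per kcal: tempeh 0.03488, broccoli 0.02985, oats 0.02747.
Take 2 servings of tempeh: uses 344 kcal, +12.0 g fiber (running total 12.0 g).
Take 2 servings of broccoli: uses 134 kcal, +4.0 g fiber (running total 16.0 g).
Take 0.04945 servings of oats: uses 9 kcal, +0.2 g fiber (running total 16.2 g).
Greedy by best ratio exhausts the calories allowance optimally: 16.2 g.

16.2 g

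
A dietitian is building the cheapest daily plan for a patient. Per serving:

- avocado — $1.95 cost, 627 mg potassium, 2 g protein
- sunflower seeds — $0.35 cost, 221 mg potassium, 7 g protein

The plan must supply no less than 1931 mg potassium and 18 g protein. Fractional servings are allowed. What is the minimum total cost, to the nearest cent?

An LP optimum is at a vertex; with two nutrient constraints at most two foods are used. Check each candidate.
avocado only: max(1931/627, 18/2) = 9 servings → $17.55.
sunflower seeds only: max(1931/221, 18/7) = 8.738 servings → $3.06.
avocado + sunflower seeds with both tight: 2.417 servings and 1.881 servings → $5.37.
So the least-cost plan costs $3.06.

$3.06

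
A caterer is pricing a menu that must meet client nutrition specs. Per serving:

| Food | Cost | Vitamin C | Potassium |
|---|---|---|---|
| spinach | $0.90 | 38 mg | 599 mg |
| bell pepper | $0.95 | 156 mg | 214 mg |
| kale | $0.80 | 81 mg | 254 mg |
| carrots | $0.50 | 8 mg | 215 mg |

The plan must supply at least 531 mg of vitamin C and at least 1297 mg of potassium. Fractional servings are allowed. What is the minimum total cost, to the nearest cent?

A basic optimal solution has at most two foods positive. Try each food alone and each pair with both targets met exactly.
spinach only: max(531/38, 1297/599) = 13.97 servings → $12.58.
bell pepper only: max(531/156, 1297/214) = 6.061 servings → $5.76.
kale only: max(531/81, 1297/254) = 6.556 servings → $5.24.
carrots only: max(531/8, 1297/215) = 66.38 servings → $33.19.
spinach + bell pepper with both tight: 1.04 servings and 3.151 servings → $3.93.
spinach + kale with both targets exact would need a negative amount; discard.
spinach + carrots with both targets exact would need a negative amount; discard.
bell pepper + kale with both tight: 1.338 servings and 3.979 servings → $4.45.
bell pepper + carrots with both tight: 3.261 servings and 2.787 servings → $4.49.
kale + carrots with both targets exact would need a negative amount; discard.
So the least-cost plan costs $3.93.

$3.93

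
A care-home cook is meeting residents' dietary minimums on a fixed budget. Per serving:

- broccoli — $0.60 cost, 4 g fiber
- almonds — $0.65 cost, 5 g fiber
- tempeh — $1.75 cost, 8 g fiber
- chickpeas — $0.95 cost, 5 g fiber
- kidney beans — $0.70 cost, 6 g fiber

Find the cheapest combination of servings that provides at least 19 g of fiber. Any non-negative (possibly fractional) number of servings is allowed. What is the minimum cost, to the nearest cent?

$2.22

Cost per g of fiber: kidney beans $0.1167, almonds $0.1300, broccoli $0.1500, chickpeas $0.1900, tempeh $0.2188.
With no serving limits, use only kidney beans: 19 g / 6 g = 3.167 servings × $0.70 = $2.22.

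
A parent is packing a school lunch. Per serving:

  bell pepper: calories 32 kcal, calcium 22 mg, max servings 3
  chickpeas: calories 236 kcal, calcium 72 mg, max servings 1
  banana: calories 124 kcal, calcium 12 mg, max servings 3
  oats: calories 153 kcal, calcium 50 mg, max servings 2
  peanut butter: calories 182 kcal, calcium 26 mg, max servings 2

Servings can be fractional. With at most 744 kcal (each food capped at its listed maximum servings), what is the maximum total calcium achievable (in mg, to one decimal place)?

253.1 mg

Calcium per kcal: bell pepper 0.6875, oats 0.3268, chickpeas 0.3051, peanut butter 0.1429, banana 0.09677.
Take 3 servings of bell pepper: uses 96 kcal, +66.0 mg calcium (running total 66.0 mg).
Take 2 servings of oats: uses 306 kcal, +100.0 mg calcium (running total 166.0 mg).
Take 1 serving of chickpeas: uses 236 kcal, +72.0 mg calcium (running total 238.0 mg).
Take 0.5824 servings of peanut butter: uses 106 kcal, +15.1 mg calcium (running total 253.1 mg).
Filling greedily by calcium-per-kcal is optimal for one linear limit, giving 253.1 mg.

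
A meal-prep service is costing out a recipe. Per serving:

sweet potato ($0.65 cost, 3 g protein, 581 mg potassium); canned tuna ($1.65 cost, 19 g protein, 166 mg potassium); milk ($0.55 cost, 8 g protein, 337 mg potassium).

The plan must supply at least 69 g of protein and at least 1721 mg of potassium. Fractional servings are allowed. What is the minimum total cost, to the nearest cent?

sweet potato only: max(69/3, 1721/581) = 23 servings → $14.95.
canned tuna only: max(69/19, 1721/166) = 10.37 servings → $17.11.
milk only: max(69/8, 1721/337) = 8.625 servings → $4.74.
sweet potato + canned tuna with both tight: 2.015 servings and 3.313 servings → $6.78.
sweet potato + milk: intersection lies outside the first quadrant.
canned tuna + milk with both tight: 1.869 servings and 4.186 servings → $5.39.
Cheapest feasible corner: $4.74.

$4.74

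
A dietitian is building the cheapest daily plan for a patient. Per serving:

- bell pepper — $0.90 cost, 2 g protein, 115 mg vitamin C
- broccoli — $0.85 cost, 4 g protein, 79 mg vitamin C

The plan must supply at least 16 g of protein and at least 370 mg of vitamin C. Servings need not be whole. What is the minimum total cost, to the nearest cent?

This is a tiny linear program; its minimum lies at a vertex of the feasible set. List the vertices and price them.
bell pepper only: max(16/2, 370/115) = 8 servings → $7.20.
broccoli only: max(16/4, 370/79) = 4.684 servings → $3.98.
bell pepper + broccoli with both tight: 0.7152 servings and 3.642 servings → $3.74.
So the least-cost plan costs $3.74.

$3.74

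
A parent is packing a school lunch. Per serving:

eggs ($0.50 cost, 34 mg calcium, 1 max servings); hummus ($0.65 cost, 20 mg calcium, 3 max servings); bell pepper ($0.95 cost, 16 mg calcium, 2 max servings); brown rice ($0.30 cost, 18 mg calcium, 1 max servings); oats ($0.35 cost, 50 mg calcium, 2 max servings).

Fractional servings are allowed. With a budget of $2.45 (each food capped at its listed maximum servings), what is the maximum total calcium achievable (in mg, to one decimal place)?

181.2 mg

Calcium per dollar: oats 142.9, eggs 68, brown rice 60, hummus 30.77, bell pepper 16.84.
Take 2 servings of oats: spends $0.70, +100.0 mg calcium (running total 100.0 mg).
Take 1 serving of eggs: spends $0.50, +34.0 mg calcium (running total 134.0 mg).
Take 1 serving of brown rice: spends $0.30, +18.0 mg calcium (running total 152.0 mg).
Take 1.462 servings of hummus: spends $0.95, +29.2 mg calcium (running total 181.2 mg).
Filling greedily by calcium-per-dollar is optimal for one linear limit, giving 181.2 mg.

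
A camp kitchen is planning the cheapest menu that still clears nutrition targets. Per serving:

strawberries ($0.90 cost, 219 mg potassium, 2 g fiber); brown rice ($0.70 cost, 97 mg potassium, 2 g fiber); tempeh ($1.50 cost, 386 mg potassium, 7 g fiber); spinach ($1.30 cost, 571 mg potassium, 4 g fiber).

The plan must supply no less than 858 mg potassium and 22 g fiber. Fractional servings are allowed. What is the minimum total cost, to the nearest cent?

strawberries only: max(858/219, 22/2) = 11 servings → $9.90.
brown rice only: max(858/97, 22/2) = 11 servings → $7.70.
tempeh only: max(858/386, 22/7) = 3.143 servings → $4.71.
spinach only: max(858/571, 22/4) = 5.5 servings → $7.15.
strawberries + brown rice: intersection lies outside the first quadrant.
strawberries + tempeh with both targets exact would need a negative amount; discard.
strawberries + spinach: the both-tight solution has a negative serving — not a feasible corner.
brown rice + tempeh: the both-tight solution has a negative serving — not a feasible corner.
brown rice + spinach with both targets exact would need a negative amount; discard.
tempeh + spinach with both targets exact would need a negative amount; discard.
The minimum over all feasible corners is $4.71.

$4.71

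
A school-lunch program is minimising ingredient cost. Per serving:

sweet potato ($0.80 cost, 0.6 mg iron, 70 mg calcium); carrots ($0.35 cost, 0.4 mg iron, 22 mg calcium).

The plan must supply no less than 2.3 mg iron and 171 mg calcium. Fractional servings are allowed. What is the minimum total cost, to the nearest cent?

sweet potato only: max(2.3/0.6, 171/70) = 3.833 servings → $3.07.
carrots only: max(2.3/0.4, 171/22) = 7.773 servings → $2.72.
sweet potato + carrots with both tight: 1.203 servings and 3.946 servings → $2.34.
So the least-cost plan costs $2.34.

$2.34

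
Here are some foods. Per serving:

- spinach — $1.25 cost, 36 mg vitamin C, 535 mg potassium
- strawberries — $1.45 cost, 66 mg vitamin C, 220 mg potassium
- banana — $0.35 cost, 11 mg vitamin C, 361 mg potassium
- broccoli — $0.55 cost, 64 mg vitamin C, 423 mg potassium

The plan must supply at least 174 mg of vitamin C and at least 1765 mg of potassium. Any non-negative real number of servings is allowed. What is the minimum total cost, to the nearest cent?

This is a tiny linear program; its minimum lies at a vertex of the feasible set. List the vertices and price them.
spinach only: max(174/36, 1765/535) = 4.833 servings → $6.04.
strawberries only: max(174/66, 1765/220) = 8.023 servings → $11.63.
banana only: max(174/11, 1765/361) = 15.82 servings → $5.54.
broccoli only: max(174/64, 1765/423) = 4.173 servings → $2.29.
spinach + strawberries with both tight: 2.855 servings and 1.079 servings → $5.13.
spinach + banana with both targets exact would need a negative amount; discard.
spinach + broccoli with both tight: 2.07 servings and 1.554 servings → $3.44.
strawberries + banana with both tight: 2.027 servings and 3.654 servings → $4.22.
strawberries + broccoli: intersection lies outside the first quadrant.
banana + broccoli with both tight: 2.133 servings and 2.352 servings → $2.04.
So the least-cost plan costs $2.04.

$2.04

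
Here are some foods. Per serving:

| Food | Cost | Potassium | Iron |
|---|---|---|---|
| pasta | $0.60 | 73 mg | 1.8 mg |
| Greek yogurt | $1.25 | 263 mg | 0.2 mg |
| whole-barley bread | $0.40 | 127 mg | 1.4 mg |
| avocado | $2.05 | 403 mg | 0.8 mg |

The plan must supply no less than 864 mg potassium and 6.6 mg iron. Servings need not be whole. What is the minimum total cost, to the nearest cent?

A basic optimal solution has at most two foods positive. Try each food alone and each pair with both targets met exactly.
pasta only: max(864/73, 6.6/1.8) = 11.84 servings → $7.10.
Greek yogurt only: max(864/263, 6.6/0.2) = 33 servings → $41.25.
whole-barley bread only: max(864/127, 6.6/1.4) = 6.803 servings → $2.72.
avocado only: max(864/403, 6.6/0.8) = 8.25 servings → $16.91.
pasta + Greek yogurt with both tight: 3.407 servings and 2.34 servings → $4.97.
pasta + whole-barley bread with both targets exact would need a negative amount; discard.
pasta + avocado with both tight: 2.951 servings and 1.609 servings → $5.07.
Greek yogurt + whole-barley bread with both tight: 1.083 servings and 4.56 servings → $3.18.
Greek yogurt + avocado: the both-tight solution has a negative serving — not a feasible corner.
whole-barley bread + avocado with both tight: 4.256 servings and 0.8029 servings → $3.35.
The minimum over all feasible corners is $2.72.

$2.72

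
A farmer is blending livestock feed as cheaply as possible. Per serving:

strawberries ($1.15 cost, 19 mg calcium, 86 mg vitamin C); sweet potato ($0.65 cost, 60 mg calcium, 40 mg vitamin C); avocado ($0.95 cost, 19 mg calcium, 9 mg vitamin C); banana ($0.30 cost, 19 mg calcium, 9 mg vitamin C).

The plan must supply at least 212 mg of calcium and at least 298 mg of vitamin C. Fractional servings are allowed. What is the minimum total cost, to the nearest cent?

$4.31

A basic optimal solution has at most two foods positive. Try each food alone and each pair with both targets met exactly.
strawberries only: max(212/19, 298/86) = 11.16 servings → $12.83.
sweet potato only: max(212/60, 298/40) = 7.45 servings → $4.84.
avocado only: max(212/19, 298/9) = 33.11 servings → $31.46.
banana only: max(212/19, 298/9) = 33.11 servings → $9.93.
strawberries + sweet potato with both tight: 2.136 servings and 2.857 servings → $4.31.
strawberries + avocado with both tight: 2.566 servings and 8.592 servings → $11.11.
strawberries + banana with both tight: 2.566 servings and 8.592 servings → $5.53.
sweet potato + avocado: intersection lies outside the first quadrant.
sweet potato + banana: intersection lies outside the first quadrant.
avocado + banana (both tight): parallel constraints — no distinct corner.
The minimum over all feasible corners is $4.31.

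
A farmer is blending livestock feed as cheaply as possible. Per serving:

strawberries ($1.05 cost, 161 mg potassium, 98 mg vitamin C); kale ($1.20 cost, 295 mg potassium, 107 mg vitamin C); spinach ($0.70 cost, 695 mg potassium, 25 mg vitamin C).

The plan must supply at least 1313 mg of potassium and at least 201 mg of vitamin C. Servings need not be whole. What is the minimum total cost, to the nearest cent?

$2.76

Compare the cost at each extreme point of the feasible region.
strawberries only: max(1313/161, 201/98) = 8.155 servings → $8.56.
kale only: max(1313/295, 201/107) = 4.451 servings → $5.34.
spinach only: max(1313/695, 201/25) = 8.04 servings → $5.63.
strawberries + kale: intersection lies outside the first quadrant.
strawberries + spinach with both tight: 1.668 servings and 1.503 servings → $2.80.
kale + spinach with both tight: 1.595 servings and 1.212 servings → $2.76.
Cheapest feasible corner: $2.76.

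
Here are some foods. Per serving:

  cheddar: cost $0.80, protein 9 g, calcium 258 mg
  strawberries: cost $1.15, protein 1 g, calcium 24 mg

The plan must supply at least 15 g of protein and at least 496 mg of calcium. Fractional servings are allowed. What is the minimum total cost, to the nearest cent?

$1.54

Compare the cost at each extreme point of the feasible region.
cheddar only: max(15/9, 496/258) = 1.922 servings → $1.54.
strawberries only: max(15/1, 496/24) = 20.67 servings → $23.77.
cheddar + strawberries with both targets exact would need a negative amount; discard.
So the least-cost plan costs $1.54.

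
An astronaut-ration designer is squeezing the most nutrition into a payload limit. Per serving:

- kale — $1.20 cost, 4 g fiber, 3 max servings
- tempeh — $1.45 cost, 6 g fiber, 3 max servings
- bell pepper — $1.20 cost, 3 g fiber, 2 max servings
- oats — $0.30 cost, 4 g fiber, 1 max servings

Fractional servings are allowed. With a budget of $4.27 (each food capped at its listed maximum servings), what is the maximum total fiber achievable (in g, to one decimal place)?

20.4 g

Fiber per dollar: oats 13.33, tempeh 4.138, kale 3.333, bell pepper 2.5.
Take 1 serving of oats: spends $0.30, +4.0 g fiber (running total 4.0 g).
Take 2.738 servings of tempeh: spends $3.97, +16.4 g fiber (running total 20.4 g).
Greedy by best ratio exhausts the cost allowance optimally: 20.4 g.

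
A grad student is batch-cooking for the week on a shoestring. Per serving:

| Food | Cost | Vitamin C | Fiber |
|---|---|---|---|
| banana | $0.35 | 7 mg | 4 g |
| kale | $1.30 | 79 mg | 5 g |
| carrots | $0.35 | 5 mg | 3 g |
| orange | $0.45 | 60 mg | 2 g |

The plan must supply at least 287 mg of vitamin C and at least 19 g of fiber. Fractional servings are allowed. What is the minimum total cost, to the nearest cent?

$2.90

This is a tiny linear program; its minimum lies at a vertex of the feasible set. List the vertices and price them.
banana only: max(287/7, 19/4) = 41 servings → $14.35.
kale only: max(287/79, 19/5) = 3.8 servings → $4.94.
carrots only: max(287/5, 19/3) = 57.4 servings → $20.09.
orange only: max(287/60, 19/2) = 9.5 servings → $4.28.
banana + kale with both tight: 0.2349 servings and 3.612 servings → $4.78.
banana + carrots: the both-tight solution has a negative serving — not a feasible corner.
banana + orange with both tight: 2.504 servings and 4.491 servings → $2.90.
kale + carrots with both tight: 3.613 servings and 0.3113 servings → $4.81.
kale + orange with both targets exact would need a negative amount; discard.
carrots + orange with both tight: 3.329 servings and 4.506 servings → $3.19.
So the least-cost plan costs $2.90.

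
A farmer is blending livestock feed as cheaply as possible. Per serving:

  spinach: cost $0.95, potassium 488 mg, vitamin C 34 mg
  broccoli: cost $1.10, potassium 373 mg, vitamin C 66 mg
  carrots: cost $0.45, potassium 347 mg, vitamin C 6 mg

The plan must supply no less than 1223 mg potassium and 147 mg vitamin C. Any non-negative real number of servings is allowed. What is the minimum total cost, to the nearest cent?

$2.89

For a min-cost LP with two ≥-constraints, a basic feasible solution has at most two positive variables.
spinach only: max(1223/488, 147/34) = 4.324 servings → $4.11.
broccoli only: max(1223/373, 147/66) = 3.279 servings → $3.61.
carrots only: max(1223/347, 147/6) = 24.5 servings → $11.03.
spinach + broccoli with both tight: 1.326 servings and 1.544 servings → $2.96.
spinach + carrots: the both-tight solution has a negative serving — not a feasible corner.
broccoli + carrots with both tight: 2.113 servings and 1.253 servings → $2.89.
The minimum over all feasible corners is $2.89.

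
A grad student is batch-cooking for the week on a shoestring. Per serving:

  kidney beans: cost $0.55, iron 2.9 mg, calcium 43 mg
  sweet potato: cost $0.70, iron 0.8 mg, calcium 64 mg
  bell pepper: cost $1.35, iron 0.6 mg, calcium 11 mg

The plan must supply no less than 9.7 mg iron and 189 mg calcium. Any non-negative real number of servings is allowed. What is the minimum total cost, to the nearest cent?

For a min-cost LP with two ≥-constraints, a basic feasible solution has at most two positive variables.
kidney beans only: max(9.7/2.9, 189/43) = 4.395 servings → $2.42.
sweet potato only: max(9.7/0.8, 189/64) = 12.12 servings → $8.49.
bell pepper only: max(9.7/0.6, 189/11) = 17.18 servings → $23.20.
kidney beans + sweet potato with both tight: 3.106 servings and 0.8664 servings → $2.31.
kidney beans + bell pepper: the both-tight solution has a negative serving — not a feasible corner.
sweet potato + bell pepper with both tight: 0.2264 servings and 15.86 servings → $21.58.
So the least-cost plan costs $2.31.

$2.31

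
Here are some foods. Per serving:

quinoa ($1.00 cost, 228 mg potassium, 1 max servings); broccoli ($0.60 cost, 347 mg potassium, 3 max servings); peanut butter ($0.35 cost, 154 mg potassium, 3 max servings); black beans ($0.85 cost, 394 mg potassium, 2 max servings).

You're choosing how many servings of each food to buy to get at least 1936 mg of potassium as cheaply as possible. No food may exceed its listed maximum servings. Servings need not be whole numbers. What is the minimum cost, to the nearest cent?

Cost per mg of potassium: broccoli $0.0017, black beans $0.0022, peanut butter $0.0023, quinoa $0.0044.
Take 3 servings of broccoli: +1041.0 mg potassium for $1.80 (total $1.80, still need 895.0 mg).
Take 2 servings of black beans: +788.0 mg potassium for $1.70 (total $3.50, still need 107.0 mg).
Take 0.6948 servings of peanut butter: +107.0 mg potassium for $0.24 (total $3.74, still need 0.0 mg).
Greedy by cheapest-per-mg is optimal for a single linear constraint, so the minimum cost is $3.74.

$3.74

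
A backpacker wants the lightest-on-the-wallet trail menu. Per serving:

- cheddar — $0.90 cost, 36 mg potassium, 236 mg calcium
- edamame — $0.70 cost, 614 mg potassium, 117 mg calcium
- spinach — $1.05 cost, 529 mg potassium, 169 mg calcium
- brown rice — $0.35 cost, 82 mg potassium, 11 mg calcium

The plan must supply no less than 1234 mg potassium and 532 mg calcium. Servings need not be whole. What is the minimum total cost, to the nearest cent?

$2.52

The cheapest plan sits at a corner of the feasible region — with two constraints it uses at most two foods.
cheddar only: max(1234/36, 532/236) = 34.28 servings → $30.85.
edamame only: max(1234/614, 532/117) = 4.547 servings → $3.18.
spinach only: max(1234/529, 532/169) = 3.148 servings → $3.31.
brown rice only: max(1234/82, 532/11) = 48.36 servings → $16.93.
cheddar + edamame with both tight: 1.296 servings and 1.934 servings → $2.52.
cheddar + spinach with both tight: 0.6137 servings and 2.291 servings → $2.96.
cheddar + brown rice with both tight: 1.585 servings and 14.35 servings → $6.45.
edamame + spinach: the both-tight solution has a negative serving — not a feasible corner.
edamame + brown rice: intersection lies outside the first quadrant.
spinach + brown rice: intersection lies outside the first quadrant.
So the least-cost plan costs $2.52.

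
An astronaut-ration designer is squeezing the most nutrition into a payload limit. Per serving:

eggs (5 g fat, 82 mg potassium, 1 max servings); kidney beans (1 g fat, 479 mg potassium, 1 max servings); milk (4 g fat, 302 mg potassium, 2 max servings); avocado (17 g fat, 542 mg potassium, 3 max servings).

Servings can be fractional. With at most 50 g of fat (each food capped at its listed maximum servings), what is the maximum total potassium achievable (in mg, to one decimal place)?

Potassium per g fat: kidney beans 479, milk 75.5, avocado 31.88, eggs 16.4.
Take 1 serving of kidney beans: uses 1 g fat, +479.0 mg potassium (running total 479.0 mg).
Take 2 servings of milk: uses 8 g fat, +604.0 mg potassium (running total 1083.0 mg).
Take 2.412 servings of avocado: uses 41 g fat, +1307.2 mg potassium (running total 2390.2 mg).
Greedy by best ratio exhausts the fat allowance optimally: 2390.2 mg.

2390.2 mg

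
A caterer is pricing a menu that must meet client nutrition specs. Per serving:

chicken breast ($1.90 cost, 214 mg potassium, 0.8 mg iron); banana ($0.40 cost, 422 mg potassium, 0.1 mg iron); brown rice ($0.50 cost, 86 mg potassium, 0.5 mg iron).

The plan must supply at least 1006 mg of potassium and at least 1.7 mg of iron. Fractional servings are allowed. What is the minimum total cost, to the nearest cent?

$2.23

chicken breast only: max(1006/214, 1.7/0.8) = 4.701 servings → $8.93.
banana only: max(1006/422, 1.7/0.1) = 17 servings → $6.80.
brown rice only: max(1006/86, 1.7/0.5) = 11.7 servings → $5.85.
chicken breast + banana with both tight: 1.951 servings and 1.395 servings → $4.26.
chicken breast + brown rice: the both-tight solution has a negative serving — not a feasible corner.
banana + brown rice with both tight: 1.763 servings and 3.047 servings → $2.23.
The minimum over all feasible corners is $2.23.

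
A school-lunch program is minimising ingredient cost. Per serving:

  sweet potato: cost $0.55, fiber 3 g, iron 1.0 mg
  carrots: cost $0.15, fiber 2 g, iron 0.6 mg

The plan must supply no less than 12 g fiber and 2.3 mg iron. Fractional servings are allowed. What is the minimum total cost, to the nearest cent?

Two binding constraints pin down two serving amounts, so the optimal mix uses at most two foods. The candidates are each food alone (scaled to the tighter of fiber/iron) and each pair with both constraints tight.
sweet potato only: max(12/3, 2.3/1.0) = 4 servings → $2.20.
carrots only: max(12/2, 2.3/0.6) = 6 servings → $0.90.
sweet potato + carrots: the both-tight solution has a negative serving — not a feasible corner.
So the least-cost plan costs $0.90.

$0.90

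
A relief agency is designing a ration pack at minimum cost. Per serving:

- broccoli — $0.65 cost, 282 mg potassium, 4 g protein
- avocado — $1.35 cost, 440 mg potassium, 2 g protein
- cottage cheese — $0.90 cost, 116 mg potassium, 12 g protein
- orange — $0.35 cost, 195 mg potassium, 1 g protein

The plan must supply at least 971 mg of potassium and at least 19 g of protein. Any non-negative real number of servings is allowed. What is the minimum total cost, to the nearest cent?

$2.56

Two binding constraints pin down two serving amounts, so the optimal mix uses at most two foods. The candidates are each food alone (scaled to the tighter of potassium/protein) and each pair with both constraints tight.
broccoli only: max(971/282, 19/4) = 4.75 servings → $3.09.
avocado only: max(971/440, 19/2) = 9.5 servings → $12.82.
cottage cheese only: max(971/116, 19/12) = 8.371 servings → $7.53.
orange only: max(971/195, 19/1) = 19 servings → $6.65.
broccoli + avocado: intersection lies outside the first quadrant.
broccoli + cottage cheese with both tight: 3.236 servings and 0.5048 servings → $2.56.
broccoli + orange: the both-tight solution has a negative serving — not a feasible corner.
avocado + cottage cheese with both tight: 1.872 servings and 1.271 servings → $3.67.
avocado + orange with both targets exact would need a negative amount; discard.
cottage cheese + orange with both tight: 1.229 servings and 4.248 servings → $2.59.
So the least-cost plan costs $2.56.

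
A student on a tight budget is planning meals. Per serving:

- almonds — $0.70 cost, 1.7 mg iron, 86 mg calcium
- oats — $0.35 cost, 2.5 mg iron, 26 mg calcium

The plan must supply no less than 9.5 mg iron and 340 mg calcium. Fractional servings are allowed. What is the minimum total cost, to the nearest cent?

$2.96

At the optimum either one food covers both requirements or two foods hit both targets exactly; no other combination can be cheaper.
almonds only: max(9.5/1.7, 340/86) = 5.588 servings → $3.91.
oats only: max(9.5/2.5, 340/26) = 13.08 servings → $4.58.
almonds + oats with both tight: 3.53 servings and 1.399 servings → $2.96.
So the least-cost plan costs $2.96.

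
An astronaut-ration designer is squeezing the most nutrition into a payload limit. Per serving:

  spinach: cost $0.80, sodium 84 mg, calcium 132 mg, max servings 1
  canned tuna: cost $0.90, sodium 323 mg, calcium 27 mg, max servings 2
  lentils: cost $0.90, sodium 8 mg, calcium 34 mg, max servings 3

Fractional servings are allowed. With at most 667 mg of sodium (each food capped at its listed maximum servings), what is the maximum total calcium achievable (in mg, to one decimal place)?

Calcium per mg sodium: lentils 4.25, spinach 1.571, canned tuna 0.08359.
Take 3 servings of lentils: uses 24 mg sodium, +102.0 mg calcium (running total 102.0 mg).
Take 1 serving of spinach: uses 84 mg sodium, +132.0 mg calcium (running total 234.0 mg).
Take 1.731 servings of canned tuna: uses 559 mg sodium, +46.7 mg calcium (running total 280.7 mg).
Filling greedily by calcium-per-mg sodium is optimal for one linear limit, giving 280.7 mg.

280.7 mg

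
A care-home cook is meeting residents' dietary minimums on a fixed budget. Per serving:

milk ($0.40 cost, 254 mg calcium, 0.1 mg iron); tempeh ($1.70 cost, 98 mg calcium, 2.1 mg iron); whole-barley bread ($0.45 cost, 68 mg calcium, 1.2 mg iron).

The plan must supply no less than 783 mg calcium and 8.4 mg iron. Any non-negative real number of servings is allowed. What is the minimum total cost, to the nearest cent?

Two binding constraints pin down two serving amounts, so the optimal mix uses at most two foods. The candidates are each food alone (scaled to the tighter of calcium/iron) and each pair with both constraints tight.
milk only: max(783/254, 8.4/0.1) = 84 servings → $33.60.
tempeh only: max(783/98, 8.4/2.1) = 7.99 servings → $13.58.
whole-barley bread only: max(783/68, 8.4/1.2) = 11.51 servings → $5.18.
milk + tempeh with both tight: 1.568 servings and 3.925 servings → $7.30.
milk + whole-barley bread with both tight: 1.236 servings and 6.897 servings → $3.60.
tempeh + whole-barley bread: the both-tight solution has a negative serving — not a feasible corner.
Cheapest feasible corner: $3.60.

$3.60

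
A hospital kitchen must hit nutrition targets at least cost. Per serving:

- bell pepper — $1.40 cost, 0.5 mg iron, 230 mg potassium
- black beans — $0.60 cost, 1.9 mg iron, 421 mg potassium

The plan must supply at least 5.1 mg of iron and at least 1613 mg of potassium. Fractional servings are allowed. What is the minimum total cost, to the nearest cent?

$2.30

Minimising a linear cost over {iron ≥ 5.1, potassium ≥ 1613, servings ≥ 0} — the optimum is at a vertex, using one or two foods.
bell pepper only: max(5.1/0.5, 1613/230) = 10.2 servings → $14.28.
black beans only: max(5.1/1.9, 1613/421) = 3.831 servings → $2.30.
bell pepper + black beans with both tight: 4.051 servings and 1.618 servings → $6.64.
Cheapest feasible corner: $2.30.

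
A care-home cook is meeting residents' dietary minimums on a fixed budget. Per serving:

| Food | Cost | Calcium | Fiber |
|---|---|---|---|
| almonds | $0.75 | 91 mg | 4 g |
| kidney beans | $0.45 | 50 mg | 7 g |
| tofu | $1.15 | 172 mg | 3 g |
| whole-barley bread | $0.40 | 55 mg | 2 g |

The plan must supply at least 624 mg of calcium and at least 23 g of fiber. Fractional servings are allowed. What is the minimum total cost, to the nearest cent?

Minimising a linear cost over {calcium ≥ 624, fiber ≥ 23, servings ≥ 0} — the optimum is at a vertex, using one or two foods.
almonds only: max(624/91, 23/4) = 6.857 servings → $5.14.
kidney beans only: max(624/50, 23/7) = 12.48 servings → $5.62.
tofu only: max(624/172, 23/3) = 7.667 servings → $8.82.
whole-barley bread only: max(624/55, 23/2) = 11.5 servings → $4.60.
almonds + kidney beans: the both-tight solution has a negative serving — not a feasible corner.
almonds + tofu with both tight: 5.022 servings and 0.9711 servings → $4.88.
almonds + whole-barley bread with both tight: 0.4474 servings and 10.61 servings → $4.58.
kidney beans + tofu with both tight: 1.977 servings and 3.053 servings → $4.40.
kidney beans + whole-barley bread with both tight: 0.05965 servings and 11.29 servings → $4.54.
tofu + whole-barley bread with both targets exact would need a negative amount; discard.
So the least-cost plan costs $4.40.

$4.40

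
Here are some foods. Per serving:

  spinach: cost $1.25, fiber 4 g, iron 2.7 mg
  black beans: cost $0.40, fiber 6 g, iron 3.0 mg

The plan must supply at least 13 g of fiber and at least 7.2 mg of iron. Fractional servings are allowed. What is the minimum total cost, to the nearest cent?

$0.96

Check every corner: each single food scaled to meet both minima, and each pair solved so both constraints bind.
spinach only: max(13/4, 7.2/2.7) = 3.25 servings → $4.06.
black beans only: max(13/6, 7.2/3.0) = 2.4 servings → $0.96.
spinach + black beans with both tight: 1 serving and 1.5 servings → $1.85.
So the least-cost plan costs $0.96.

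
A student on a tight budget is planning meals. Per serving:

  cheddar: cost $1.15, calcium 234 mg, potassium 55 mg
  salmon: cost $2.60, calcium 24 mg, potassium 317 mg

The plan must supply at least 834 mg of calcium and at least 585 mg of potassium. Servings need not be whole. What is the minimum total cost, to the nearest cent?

$7.20

At the optimum either one food covers both requirements or two foods hit both targets exactly; no other combination can be cheaper.
cheddar only: max(834/234, 585/55) = 10.64 servings → $12.23.
salmon only: max(834/24, 585/317) = 34.75 servings → $90.35.
cheddar + salmon with both tight: 3.436 servings and 1.249 servings → $7.20.
So the least-cost plan costs $7.20.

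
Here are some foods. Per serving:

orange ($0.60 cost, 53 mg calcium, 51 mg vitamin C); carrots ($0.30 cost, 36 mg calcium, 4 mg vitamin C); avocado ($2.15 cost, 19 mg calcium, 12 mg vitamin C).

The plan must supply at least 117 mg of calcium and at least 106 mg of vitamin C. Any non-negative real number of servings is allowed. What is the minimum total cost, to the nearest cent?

$1.30

Check every corner: each single food scaled to meet both minima, and each pair solved so both constraints bind.
orange only: max(117/53, 106/51) = 2.208 servings → $1.32.
carrots only: max(117/36, 106/4) = 26.5 servings → $7.95.
avocado only: max(117/19, 106/12) = 8.833 servings → $18.99.
orange + carrots with both tight: 2.062 servings and 0.2149 servings → $1.30.
orange + avocado with both tight: 1.832 servings and 1.048 servings → $3.35.
carrots + avocado: the both-tight solution has a negative serving — not a feasible corner.
Cheapest feasible corner: $1.30.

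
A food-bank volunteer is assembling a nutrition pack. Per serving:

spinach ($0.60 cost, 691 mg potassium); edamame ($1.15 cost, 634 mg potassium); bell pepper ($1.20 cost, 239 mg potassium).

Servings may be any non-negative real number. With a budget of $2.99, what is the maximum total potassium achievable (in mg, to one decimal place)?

3443.5 mg

Potassium per dollar: spinach 1152, edamame 551.3, bell pepper 199.2.
With no serving limits, spend the whole cost allowance on spinach: $2.99 / $0.60 × 691 mg = 3443.5 mg.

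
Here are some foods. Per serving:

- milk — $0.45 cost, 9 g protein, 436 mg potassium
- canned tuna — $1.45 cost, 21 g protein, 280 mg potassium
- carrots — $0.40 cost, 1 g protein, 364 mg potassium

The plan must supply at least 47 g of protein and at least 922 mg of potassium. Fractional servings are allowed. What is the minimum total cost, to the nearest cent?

$2.35

This is a tiny linear program; its minimum lies at a vertex of the feasible set. List the vertices and price them.
milk only: max(47/9, 922/436) = 5.222 servings → $2.35.
canned tuna only: max(47/21, 922/280) = 3.293 servings → $4.77.
carrots only: max(47/1, 922/364) = 47 servings → $18.80.
milk + canned tuna with both tight: 0.9346 servings and 1.838 servings → $3.09.
milk + carrots with both targets exact would need a negative amount; discard.
canned tuna + carrots with both tight: 2.198 servings and 0.8422 servings → $3.52.
Cheapest feasible corner: $2.35.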